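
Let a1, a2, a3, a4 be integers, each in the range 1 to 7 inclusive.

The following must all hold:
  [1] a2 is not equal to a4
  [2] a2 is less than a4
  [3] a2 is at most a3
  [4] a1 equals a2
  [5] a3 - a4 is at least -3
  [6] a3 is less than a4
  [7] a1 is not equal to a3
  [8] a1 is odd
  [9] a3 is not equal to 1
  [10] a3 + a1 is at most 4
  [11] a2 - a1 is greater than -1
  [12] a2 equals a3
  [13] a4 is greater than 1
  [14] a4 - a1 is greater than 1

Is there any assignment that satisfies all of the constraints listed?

From constraints 4 and 12, a1 = a2 = a3, so a1 = a3. But constraint 7 says a1 ≠ a3. Contradiction.

Unsatisfiable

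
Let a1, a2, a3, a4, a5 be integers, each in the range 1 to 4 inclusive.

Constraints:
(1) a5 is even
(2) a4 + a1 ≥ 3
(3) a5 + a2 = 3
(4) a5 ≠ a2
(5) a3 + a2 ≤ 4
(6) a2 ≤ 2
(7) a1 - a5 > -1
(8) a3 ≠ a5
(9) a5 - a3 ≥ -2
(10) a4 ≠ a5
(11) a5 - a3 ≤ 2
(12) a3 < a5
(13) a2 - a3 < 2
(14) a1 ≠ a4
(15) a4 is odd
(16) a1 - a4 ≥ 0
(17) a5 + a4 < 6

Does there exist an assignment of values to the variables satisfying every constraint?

Satisfiable

Take a1 = 2, a2 = 1, a3 = 1, a4 = 1, a5 = 2. Then constraint 2: a4 + a1 = 3; constraint 3: a5 + a2 = 3; constraint 5: a3 + a2 = 2, and every other listed constraint is also met.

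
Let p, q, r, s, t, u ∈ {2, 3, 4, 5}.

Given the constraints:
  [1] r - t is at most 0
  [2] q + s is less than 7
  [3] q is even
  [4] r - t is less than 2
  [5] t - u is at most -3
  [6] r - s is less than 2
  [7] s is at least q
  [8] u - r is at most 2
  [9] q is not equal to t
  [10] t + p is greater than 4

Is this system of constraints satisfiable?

Constraints 1, 5, and 8 give t − r ≥ 0, r − u ≥ -2, u − t ≥ 3.
Adding all 3 inequalities: the left sides telescope to 0, and the right sides sum to 0 + (-2) + 3 = 1. So 0 ≥ 1, which is false.

Unsatisfiable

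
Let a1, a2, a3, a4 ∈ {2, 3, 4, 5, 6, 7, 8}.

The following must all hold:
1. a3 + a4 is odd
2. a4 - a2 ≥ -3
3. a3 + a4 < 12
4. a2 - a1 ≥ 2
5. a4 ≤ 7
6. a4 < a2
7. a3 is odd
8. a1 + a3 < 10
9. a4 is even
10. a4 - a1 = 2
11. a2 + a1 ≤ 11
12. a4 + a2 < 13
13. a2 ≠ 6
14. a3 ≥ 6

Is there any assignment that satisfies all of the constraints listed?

Satisfiable

Try a1 = 2, a2 = 7, a3 = 7, a4 = 4.
Check constraint 2: a4 - a2 = -3; constraint 3: a3 + a4 = 11. The remaining constraints are straightforward to verify.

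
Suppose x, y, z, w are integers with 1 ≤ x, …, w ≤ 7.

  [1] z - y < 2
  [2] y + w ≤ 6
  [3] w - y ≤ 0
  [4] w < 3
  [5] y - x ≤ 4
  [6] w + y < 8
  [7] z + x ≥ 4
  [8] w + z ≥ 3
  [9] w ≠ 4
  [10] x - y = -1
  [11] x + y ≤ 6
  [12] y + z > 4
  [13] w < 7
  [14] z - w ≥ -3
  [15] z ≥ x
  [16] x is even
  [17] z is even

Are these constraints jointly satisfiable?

Satisfiable

The assignment x = 2, y = 3, z = 2, w = 2 works:
  constraint 1 holds since z - y = -1.
  constraint 2 holds since y + w = 5.
The rest check out directly.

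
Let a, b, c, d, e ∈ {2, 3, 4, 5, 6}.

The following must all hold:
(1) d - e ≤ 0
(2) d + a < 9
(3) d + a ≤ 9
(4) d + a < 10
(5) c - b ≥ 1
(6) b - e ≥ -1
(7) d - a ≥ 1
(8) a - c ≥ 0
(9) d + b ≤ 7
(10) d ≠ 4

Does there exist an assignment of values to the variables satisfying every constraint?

Constraints 1, 5, 6, 7, and 8 give c − b ≥ 1, b − e ≥ -1, e − d ≥ 0, d − a ≥ 1, a − c ≥ 0.
Adding all 5 inequalities: the left sides telescope to 0, and the right sides sum to 1 + (-1) + 0 + 1 + 0 = 1. So 0 ≥ 1, which is false.

Unsatisfiable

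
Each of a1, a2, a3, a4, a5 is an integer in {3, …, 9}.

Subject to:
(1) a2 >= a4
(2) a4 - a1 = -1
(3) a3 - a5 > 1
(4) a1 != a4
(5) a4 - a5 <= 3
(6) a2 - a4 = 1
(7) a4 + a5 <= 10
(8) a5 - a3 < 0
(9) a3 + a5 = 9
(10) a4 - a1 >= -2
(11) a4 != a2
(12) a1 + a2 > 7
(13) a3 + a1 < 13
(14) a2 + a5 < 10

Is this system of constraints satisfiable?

Try a1 = 5, a2 = 5, a3 = 6, a4 = 4, a5 = 3.
Check constraint 2: a4 - a1 = -1; constraint 3: a3 - a5 = 3; constraint 5: a4 - a5 = 1. The remaining constraints are straightforward to verify.

Satisfiable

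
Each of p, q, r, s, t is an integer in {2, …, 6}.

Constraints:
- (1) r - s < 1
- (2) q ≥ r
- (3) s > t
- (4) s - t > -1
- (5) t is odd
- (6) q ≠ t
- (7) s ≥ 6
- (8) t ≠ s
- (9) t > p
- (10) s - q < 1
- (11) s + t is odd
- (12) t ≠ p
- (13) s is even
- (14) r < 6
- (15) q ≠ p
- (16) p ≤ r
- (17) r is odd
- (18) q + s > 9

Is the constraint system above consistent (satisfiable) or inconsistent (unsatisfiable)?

Satisfiable

The assignment p = 4, q = 6, r = 5, s = 6, t = 5 works:
  constraint 1 holds since r - s = -1.
  constraint 4 holds since s - t = 1.
The rest check out directly.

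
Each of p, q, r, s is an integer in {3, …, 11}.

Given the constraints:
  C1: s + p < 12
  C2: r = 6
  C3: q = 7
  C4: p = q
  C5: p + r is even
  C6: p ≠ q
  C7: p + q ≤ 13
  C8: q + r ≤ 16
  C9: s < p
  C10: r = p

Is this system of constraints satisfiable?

Constraint 2 fixes r = 6 and constraint 3 fixes q = 7. Constraints 4 and 10 give r = p = q, so r = q. But 6 ≠ 7 — contradiction.

Unsatisfiable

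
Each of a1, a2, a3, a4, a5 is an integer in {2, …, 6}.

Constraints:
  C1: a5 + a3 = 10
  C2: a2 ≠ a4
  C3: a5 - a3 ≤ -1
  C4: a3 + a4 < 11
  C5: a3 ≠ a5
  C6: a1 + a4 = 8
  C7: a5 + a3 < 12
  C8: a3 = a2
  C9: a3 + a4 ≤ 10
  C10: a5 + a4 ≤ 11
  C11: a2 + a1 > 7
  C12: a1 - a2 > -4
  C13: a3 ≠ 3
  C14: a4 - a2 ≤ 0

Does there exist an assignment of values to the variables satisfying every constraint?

The assignment a1 = 4, a2 = 6, a3 = 6, a4 = 4, a5 = 4 works:
  constraint 1 holds since a5 + a3 = 10.
  constraint 3 holds since a5 - a3 = -2.
  constraint 4 holds since a3 + a4 = 10.
The rest check out directly.

Satisfiable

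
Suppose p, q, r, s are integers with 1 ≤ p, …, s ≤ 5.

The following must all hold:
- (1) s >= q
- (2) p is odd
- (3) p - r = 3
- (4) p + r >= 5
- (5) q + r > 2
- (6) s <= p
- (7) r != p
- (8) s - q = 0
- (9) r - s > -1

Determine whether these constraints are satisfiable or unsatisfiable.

Setting (p, q, r, s) = (5, 1, 2, 1) satisfies everything: constraint 3: p - r = 3; constraint 4: p + r = 7, and the others follow.

Satisfiable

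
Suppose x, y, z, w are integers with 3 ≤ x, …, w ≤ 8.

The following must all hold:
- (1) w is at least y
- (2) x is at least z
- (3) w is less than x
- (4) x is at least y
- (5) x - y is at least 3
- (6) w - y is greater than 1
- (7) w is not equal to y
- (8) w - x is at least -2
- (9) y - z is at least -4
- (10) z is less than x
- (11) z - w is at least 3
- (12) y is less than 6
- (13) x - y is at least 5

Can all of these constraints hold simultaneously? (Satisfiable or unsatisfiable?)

Constraints 8, 9, 11, and 13 give y − z ≥ -4, z − w ≥ 3, w − x ≥ -2, x − y ≥ 5.
Adding all 4 inequalities: the left sides telescope to 0, and the right sides sum to (-4) + 3 + (-2) + 5 = 2. So 0 ≥ 2, which is false.

Unsatisfiable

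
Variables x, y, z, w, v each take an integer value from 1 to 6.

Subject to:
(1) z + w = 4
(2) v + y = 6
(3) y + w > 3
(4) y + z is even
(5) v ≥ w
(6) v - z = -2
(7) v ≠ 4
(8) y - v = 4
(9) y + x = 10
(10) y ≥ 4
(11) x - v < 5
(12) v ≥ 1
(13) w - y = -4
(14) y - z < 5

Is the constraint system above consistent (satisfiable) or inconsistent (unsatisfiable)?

Satisfiable

Try x = 5, y = 5, z = 3, w = 1, v = 1.
Check constraint 1: z + w = 4; constraint 2: v + y = 6. The remaining constraints are straightforward to verify.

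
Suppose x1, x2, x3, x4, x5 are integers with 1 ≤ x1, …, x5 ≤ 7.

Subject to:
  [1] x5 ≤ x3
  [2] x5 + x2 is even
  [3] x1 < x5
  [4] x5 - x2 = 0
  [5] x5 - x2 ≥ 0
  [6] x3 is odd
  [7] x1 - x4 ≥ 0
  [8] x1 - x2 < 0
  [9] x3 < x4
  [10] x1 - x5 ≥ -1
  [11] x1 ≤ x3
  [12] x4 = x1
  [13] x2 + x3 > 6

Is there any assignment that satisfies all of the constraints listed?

Unsatisfiable

Constraints 1, 5, 7, 8, and 9 give x5 ≤ x3, x3 < x4, x4 ≤ x1, x1 < x2, x2 ≤ x5. Chaining: x5 ≤ x3 < x4 ≤ x1 < x2 ≤ x5, which forces x5 < x5 — impossible.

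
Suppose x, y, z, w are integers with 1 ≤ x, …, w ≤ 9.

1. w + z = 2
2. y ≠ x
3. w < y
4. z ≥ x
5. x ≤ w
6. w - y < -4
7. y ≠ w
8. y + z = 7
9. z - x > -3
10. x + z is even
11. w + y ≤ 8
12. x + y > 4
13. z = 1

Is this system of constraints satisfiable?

Satisfiable

One satisfying assignment is x = 1, y = 6, z = 1, w = 1.
For the less obvious constraints — constraint 1: w + z = 2; constraint 6: w - y = -5 — and the others hold by inspection.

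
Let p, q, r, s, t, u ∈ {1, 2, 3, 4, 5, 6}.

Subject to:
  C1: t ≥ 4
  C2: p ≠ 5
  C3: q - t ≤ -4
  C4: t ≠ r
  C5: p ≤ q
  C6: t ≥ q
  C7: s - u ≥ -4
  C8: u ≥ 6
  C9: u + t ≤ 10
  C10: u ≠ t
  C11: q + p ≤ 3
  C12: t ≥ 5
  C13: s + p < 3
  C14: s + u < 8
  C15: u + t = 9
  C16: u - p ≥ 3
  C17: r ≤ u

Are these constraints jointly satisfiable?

From constraint 8: u ≥ 6. From constraint 12: t ≥ 5. Hence u + t ≥ 11. But constraint 9 requires u + t ≤ 10, and 10 < 11. Contradiction.

Unsatisfiable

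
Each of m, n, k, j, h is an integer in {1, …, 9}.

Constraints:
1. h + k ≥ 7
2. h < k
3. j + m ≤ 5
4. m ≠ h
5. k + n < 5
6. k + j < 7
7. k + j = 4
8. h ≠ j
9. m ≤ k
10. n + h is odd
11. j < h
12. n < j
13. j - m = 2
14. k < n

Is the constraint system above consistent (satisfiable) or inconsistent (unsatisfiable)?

Constraints 2, 11, 12, and 14 give j < h, h < k, k < n, n < j. Chaining: j < h < k < n < j, which forces j < j — impossible.

Unsatisfiable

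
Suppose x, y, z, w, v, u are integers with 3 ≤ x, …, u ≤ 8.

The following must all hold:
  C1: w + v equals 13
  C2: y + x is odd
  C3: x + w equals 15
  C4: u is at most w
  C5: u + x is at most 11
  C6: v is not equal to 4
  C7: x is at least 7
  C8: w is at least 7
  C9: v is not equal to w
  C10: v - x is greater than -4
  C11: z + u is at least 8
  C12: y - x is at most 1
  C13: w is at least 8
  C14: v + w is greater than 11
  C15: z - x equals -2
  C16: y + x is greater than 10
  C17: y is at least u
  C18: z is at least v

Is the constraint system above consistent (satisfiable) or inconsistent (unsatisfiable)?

Satisfiable

One satisfying assignment is x = 7, y = 6, z = 5, w = 8, v = 5, u = 3.
For the less obvious constraints — constraint 1: w + v = 13; constraint 3: x + w = 15 — and the others hold by inspection.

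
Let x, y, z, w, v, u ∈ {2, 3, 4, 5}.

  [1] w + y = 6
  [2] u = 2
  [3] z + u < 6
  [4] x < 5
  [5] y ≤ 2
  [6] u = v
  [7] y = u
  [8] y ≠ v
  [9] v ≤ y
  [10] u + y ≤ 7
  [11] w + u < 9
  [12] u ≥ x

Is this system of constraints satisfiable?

From constraints 6 and 7, y = u = v, so y = v. But constraint 8 says y ≠ v. Contradiction.

Unsatisfiable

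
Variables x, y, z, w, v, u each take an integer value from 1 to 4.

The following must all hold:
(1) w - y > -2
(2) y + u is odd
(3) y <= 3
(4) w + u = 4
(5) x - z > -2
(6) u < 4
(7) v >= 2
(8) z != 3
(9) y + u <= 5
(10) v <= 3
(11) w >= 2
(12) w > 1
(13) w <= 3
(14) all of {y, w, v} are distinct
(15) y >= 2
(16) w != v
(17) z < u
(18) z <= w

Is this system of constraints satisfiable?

Unsatisfiable

Constraints 3, 7, 10, 11, 13, and 15 confine each of y, w, v to the 2 values {2, 3}.
Constraint 14 requires all 3 of them to be distinct, but only 2 values are available — impossible by the pigeonhole principle.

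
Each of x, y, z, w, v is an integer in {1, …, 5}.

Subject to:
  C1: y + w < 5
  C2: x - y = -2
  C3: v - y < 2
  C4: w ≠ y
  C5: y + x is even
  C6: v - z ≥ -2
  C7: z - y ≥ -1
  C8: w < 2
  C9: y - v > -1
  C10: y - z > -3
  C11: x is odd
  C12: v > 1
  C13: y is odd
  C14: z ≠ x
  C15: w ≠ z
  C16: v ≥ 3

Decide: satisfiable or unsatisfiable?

Take x = 1, y = 3, z = 5, w = 1, v = 3. Then constraint 1: y + w = 4; constraint 2: x - y = -2, and every other listed constraint is also met.

Satisfiable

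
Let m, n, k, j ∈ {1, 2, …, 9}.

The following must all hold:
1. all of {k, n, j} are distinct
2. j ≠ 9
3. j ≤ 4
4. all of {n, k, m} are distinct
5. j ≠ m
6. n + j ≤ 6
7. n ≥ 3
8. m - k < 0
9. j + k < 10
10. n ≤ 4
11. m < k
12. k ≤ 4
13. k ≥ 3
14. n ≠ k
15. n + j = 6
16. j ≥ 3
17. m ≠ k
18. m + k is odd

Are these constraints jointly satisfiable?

Constraints 3, 7, 10, 12, 13, and 16 confine each of k, n, j to the 2 values {3, 4}.
Constraint 1 requires all 3 of them to be distinct, but only 2 values are available — impossible by the pigeonhole principle.

Unsatisfiable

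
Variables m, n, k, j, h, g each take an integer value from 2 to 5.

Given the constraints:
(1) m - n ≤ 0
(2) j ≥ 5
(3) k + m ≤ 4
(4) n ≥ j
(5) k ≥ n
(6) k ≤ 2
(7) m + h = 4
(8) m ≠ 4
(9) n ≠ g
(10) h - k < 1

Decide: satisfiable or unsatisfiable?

Unsatisfiable

From constraints 2 and 4: n ≥ j and j ≥ 5, so n ≥ 5. From constraints 5 and 6: n ≤ k and k ≤ 2, so n ≤ 2. But 2 < 5, so no value of n works.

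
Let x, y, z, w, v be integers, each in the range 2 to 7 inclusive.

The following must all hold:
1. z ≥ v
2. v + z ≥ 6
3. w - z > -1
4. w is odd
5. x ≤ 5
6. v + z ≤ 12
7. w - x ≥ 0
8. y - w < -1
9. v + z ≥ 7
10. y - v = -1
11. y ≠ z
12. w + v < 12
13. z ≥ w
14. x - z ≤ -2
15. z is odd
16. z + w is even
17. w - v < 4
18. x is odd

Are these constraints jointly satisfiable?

Take x = 3, y = 3, z = 5, w = 5, v = 4. Then constraint 2: v + z = 9; constraint 3: w - z = 0; constraint 6: v + z = 9, and every other listed constraint is also met.

Satisfiable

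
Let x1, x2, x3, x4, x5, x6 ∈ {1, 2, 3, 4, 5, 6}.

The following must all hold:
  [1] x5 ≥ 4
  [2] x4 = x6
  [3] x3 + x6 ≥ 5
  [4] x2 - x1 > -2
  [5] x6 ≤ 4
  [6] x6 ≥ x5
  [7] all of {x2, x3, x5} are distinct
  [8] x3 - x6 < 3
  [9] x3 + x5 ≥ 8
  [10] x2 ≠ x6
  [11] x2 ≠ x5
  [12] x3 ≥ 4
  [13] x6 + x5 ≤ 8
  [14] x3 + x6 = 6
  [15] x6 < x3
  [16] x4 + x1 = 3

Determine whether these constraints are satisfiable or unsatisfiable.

Unsatisfiable

From constraint 12: x3 ≥ 4. From constraints 1 and 6: x6 ≥ x5 ≥ 4. Hence x3 + x6 ≥ 8. But constraint 14 requires x3 + x6 = 6, and 6 < 8. Contradiction.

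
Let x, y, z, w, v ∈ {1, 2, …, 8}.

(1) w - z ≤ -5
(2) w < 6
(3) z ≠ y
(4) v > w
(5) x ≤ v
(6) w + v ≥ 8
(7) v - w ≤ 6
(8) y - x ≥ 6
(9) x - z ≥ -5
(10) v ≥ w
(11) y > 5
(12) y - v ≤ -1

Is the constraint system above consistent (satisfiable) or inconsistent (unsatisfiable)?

Constraints 1, 7, 8, 9, and 12 give v − y ≥ 1, y − x ≥ 6, x − z ≥ -5, z − w ≥ 5, w − v ≥ -6.
Adding all 5 inequalities: the left sides telescope to 0, and the right sides sum to 1 + 6 + (-5) + 5 + (-6) = 1. So 0 ≥ 1, which is false.

Unsatisfiable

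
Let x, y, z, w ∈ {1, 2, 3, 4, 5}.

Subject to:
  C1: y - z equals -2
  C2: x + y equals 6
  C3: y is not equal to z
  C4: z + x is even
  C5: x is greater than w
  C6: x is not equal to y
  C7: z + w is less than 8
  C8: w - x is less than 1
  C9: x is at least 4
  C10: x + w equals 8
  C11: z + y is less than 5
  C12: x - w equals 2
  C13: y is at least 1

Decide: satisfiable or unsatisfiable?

Satisfiable

One satisfying assignment is x = 5, y = 1, z = 3, w = 3.
For the less obvious constraints — constraint 1: y - z = -2; constraint 2: x + y = 6; constraint 7: z + w = 6 — and the others hold by inspection.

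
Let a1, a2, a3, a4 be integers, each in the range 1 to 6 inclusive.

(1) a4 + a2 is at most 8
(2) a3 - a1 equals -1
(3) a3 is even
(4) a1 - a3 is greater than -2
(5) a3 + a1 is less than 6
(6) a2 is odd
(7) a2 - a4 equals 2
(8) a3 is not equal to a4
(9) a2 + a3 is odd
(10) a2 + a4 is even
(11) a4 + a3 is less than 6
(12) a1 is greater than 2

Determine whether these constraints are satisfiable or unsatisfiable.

Satisfiable

Try a1 = 3, a2 = 5, a3 = 2, a4 = 3.
Check constraint 1: a4 + a2 = 8; constraint 2: a3 - a1 = -1; constraint 4: a1 - a3 = 1. The remaining constraints are straightforward to verify.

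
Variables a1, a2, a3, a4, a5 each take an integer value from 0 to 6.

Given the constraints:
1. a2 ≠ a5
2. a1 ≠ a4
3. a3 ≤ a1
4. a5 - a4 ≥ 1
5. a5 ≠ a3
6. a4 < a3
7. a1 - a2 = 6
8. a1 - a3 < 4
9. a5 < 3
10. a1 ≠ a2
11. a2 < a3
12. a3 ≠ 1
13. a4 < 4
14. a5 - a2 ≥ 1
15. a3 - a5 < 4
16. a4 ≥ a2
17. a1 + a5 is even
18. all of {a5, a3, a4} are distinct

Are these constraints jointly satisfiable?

Take a1 = 6, a2 = 0, a3 = 5, a4 = 0, a5 = 2. Then constraint 4: a5 - a4 = 2; constraint 7: a1 - a2 = 6; constraint 8: a1 - a3 = 1, and every other listed constraint is also met.

Satisfiable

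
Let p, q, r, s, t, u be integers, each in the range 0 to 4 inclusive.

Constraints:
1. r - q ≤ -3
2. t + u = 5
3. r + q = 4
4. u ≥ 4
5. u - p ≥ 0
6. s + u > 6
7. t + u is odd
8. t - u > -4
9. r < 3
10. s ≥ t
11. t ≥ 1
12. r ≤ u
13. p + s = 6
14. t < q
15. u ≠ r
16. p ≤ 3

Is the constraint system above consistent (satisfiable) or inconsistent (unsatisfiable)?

Try p = 3, q = 4, r = 0, s = 3, t = 1, u = 4.
Check constraint 1: r - q = -4; constraint 2: t + u = 5. The remaining constraints are straightforward to verify.

Satisfiable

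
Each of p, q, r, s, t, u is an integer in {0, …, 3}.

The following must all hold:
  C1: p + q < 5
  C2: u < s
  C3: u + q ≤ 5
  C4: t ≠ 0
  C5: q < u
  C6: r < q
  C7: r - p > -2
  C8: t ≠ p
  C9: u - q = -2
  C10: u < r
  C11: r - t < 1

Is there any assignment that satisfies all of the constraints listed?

Constraints 5, 6, and 10 give u < r, r < q, q < u. Chaining: u < r < q < u, which forces u < u — impossible.

Unsatisfiable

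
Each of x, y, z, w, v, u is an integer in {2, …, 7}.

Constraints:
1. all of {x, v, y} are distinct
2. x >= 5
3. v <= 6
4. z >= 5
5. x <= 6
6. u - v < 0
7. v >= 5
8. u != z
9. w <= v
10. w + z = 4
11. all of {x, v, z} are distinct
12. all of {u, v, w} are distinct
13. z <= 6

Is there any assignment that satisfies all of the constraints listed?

Unsatisfiable

Constraints 2, 3, 4, 5, 7, and 13 confine each of x, v, z to the 2 values {5, 6}.
Constraint 11 requires all 3 of them to be distinct, but only 2 values are available — impossible by the pigeonhole principle.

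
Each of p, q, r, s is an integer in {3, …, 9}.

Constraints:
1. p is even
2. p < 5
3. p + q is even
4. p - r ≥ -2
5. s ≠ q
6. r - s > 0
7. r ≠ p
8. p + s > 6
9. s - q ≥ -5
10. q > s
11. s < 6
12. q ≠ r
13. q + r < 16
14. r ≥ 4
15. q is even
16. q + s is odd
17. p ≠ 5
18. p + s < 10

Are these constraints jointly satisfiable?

Take p = 4, q = 8, r = 6, s = 3. Then constraint 4: p - r = -2; constraint 6: r - s = 3; constraint 8: p + s = 7, and every other listed constraint is also met.

Satisfiable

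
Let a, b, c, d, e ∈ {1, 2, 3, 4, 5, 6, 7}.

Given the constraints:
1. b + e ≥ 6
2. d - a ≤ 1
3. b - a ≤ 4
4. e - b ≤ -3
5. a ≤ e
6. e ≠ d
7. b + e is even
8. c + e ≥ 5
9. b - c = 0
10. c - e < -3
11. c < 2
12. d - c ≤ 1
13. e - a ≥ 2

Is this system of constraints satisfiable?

Unsatisfiable

Constraints 3, 4, and 13 give b − e ≥ 3, e − a ≥ 2, a − b ≥ -4.
Adding all 3 inequalities: the left sides telescope to 0, and the right sides sum to 3 + 2 + (-4) = 1. So 0 ≥ 1, which is false.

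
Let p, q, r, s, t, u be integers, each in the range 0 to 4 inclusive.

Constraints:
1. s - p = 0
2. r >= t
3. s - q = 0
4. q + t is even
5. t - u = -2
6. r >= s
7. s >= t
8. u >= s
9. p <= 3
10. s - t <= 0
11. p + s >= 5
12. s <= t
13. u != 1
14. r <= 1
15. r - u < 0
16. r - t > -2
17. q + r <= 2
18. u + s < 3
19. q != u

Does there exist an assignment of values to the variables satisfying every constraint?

From constraint 9: p ≤ 3. From constraints 6 and 14: s ≤ r ≤ 1. Hence p + s ≤ 4. But constraint 11 requires p + s ≥ 5, and 5 > 4. Contradiction.

Unsatisfiable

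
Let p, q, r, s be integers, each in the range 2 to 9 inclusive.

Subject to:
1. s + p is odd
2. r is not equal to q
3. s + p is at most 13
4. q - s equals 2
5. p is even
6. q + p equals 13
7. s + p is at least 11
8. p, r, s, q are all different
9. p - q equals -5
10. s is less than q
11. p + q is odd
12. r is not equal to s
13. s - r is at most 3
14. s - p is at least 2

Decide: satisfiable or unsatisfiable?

Satisfiable

Try p = 4, q = 9, r = 6, s = 7.
Check constraint 3: s + p = 11; constraint 4: q - s = 2. The remaining constraints are straightforward to verify.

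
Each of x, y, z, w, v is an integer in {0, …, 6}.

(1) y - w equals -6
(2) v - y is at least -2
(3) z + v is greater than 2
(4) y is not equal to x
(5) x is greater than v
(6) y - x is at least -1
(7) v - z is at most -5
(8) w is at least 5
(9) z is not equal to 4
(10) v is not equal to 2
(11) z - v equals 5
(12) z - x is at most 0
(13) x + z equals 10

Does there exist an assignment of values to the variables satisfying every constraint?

Unsatisfiable

Constraints 2, 6, 7, and 12 give y − x ≥ -1, x − z ≥ 0, z − v ≥ 5, v − y ≥ -2.
Adding all 4 inequalities: the left sides telescope to 0, and the right sides sum to (-1) + 0 + 5 + (-2) = 2. So 0 ≥ 2, which is false.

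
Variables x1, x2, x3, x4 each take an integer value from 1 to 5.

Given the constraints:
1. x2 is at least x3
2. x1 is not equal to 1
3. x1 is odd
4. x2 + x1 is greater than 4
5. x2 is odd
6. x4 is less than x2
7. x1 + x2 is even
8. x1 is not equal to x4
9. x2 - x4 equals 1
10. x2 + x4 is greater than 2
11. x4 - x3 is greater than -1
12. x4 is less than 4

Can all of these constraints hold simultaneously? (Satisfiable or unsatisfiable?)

Satisfiable

The assignment x1 = 3, x2 = 3, x3 = 2, x4 = 2 works:
  constraint 4 holds since x2 + x1 = 6.
  constraint 9 holds since x2 - x4 = 1.
The rest check out directly.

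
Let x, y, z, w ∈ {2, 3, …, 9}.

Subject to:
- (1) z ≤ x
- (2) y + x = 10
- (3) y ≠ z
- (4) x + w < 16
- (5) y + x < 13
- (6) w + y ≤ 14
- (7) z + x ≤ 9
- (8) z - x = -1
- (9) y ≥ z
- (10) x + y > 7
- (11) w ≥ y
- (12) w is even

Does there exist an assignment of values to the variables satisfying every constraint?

One satisfying assignment is x = 5, y = 5, z = 4, w = 8.
For the less obvious constraints — constraint 2: y + x = 10; constraint 4: x + w = 13; constraint 5: y + x = 10 — and the others hold by inspection.

Satisfiable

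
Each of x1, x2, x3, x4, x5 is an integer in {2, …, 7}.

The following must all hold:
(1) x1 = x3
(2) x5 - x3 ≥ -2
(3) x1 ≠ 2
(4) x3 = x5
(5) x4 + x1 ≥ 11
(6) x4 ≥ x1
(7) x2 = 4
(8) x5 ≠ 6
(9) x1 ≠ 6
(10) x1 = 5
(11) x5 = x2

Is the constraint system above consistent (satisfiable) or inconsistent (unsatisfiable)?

Constraint 10 fixes x1 = 5 and constraint 7 fixes x2 = 4. Constraints 1, 4, and 11 give x1 = x3 = x5 = x2, so x1 = x2. But 5 ≠ 4 — contradiction.

Unsatisfiable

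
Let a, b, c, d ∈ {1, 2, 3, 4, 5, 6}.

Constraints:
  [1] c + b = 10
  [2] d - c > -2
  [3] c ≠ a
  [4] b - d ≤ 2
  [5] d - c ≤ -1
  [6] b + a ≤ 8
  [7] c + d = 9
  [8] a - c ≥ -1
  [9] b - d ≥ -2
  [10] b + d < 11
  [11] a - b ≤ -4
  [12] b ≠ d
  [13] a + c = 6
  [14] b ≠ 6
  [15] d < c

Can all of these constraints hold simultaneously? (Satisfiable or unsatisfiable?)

Constraints 4, 5, 8, and 11 give d − b ≥ -2, b − a ≥ 4, a − c ≥ -1, c − d ≥ 1.
Adding all 4 inequalities: the left sides telescope to 0, and the right sides sum to (-2) + 4 + (-1) + 1 = 2. So 0 ≥ 2, which is false.

Unsatisfiable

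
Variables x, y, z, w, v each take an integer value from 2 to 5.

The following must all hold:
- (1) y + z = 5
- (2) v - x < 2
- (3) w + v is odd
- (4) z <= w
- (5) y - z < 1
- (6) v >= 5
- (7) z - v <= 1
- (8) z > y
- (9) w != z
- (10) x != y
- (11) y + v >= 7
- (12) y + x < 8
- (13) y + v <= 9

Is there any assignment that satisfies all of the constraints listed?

Try x = 5, y = 2, z = 3, w = 4, v = 5.
Check constraint 1: y + z = 5; constraint 2: v - x = 0; constraint 5: y - z = -1. The remaining constraints are straightforward to verify.

Satisfiable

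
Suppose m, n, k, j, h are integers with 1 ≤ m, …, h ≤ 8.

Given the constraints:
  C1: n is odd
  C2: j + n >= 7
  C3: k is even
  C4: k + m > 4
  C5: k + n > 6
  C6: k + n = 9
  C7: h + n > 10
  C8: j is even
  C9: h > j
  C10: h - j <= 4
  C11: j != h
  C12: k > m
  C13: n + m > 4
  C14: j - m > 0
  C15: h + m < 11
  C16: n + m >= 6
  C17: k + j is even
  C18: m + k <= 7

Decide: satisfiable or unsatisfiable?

Satisfiable

One satisfying assignment is m = 2, n = 5, k = 4, j = 4, h = 8.
For the less obvious constraints — constraint 2: j + n = 9; constraint 4: k + m = 6 — and the others hold by inspection.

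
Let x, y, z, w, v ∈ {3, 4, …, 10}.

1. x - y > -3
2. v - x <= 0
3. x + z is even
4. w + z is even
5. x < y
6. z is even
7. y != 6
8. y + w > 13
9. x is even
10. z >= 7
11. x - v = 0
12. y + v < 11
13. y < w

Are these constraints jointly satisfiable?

Take x = 4, y = 5, z = 10, w = 10, v = 4. Then constraint 1: x - y = -1; constraint 2: v - x = 0; constraint 8: y + w = 15, and every other listed constraint is also met.

Satisfiable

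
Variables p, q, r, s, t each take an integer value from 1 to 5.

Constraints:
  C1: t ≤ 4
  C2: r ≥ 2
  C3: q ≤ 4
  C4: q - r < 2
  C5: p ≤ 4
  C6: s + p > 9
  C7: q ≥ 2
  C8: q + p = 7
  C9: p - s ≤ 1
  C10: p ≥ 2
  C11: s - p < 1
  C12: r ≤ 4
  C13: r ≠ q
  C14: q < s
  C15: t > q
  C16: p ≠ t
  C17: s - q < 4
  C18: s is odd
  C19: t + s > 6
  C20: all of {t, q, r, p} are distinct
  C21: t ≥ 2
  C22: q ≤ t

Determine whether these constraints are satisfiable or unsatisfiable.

Constraints 1, 2, 3, 5, 7, 10, 12, and 21 confine each of t, q, r, p to the 3 values {2, …, 4}.
Constraint 20 requires all 4 of them to be distinct, but only 3 values are available — impossible by the pigeonhole principle.

Unsatisfiable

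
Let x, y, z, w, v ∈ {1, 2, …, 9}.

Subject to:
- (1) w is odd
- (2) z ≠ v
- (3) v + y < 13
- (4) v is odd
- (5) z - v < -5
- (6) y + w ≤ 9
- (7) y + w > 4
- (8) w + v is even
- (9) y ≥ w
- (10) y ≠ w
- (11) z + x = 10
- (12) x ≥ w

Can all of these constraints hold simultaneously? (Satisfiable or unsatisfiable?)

Satisfiable

One satisfying assignment is x = 9, y = 4, z = 1, w = 3, v = 7.
For the less obvious constraints — constraint 3: v + y = 11; constraint 5: z - v = -6; constraint 6: y + w = 7 — and the others hold by inspection.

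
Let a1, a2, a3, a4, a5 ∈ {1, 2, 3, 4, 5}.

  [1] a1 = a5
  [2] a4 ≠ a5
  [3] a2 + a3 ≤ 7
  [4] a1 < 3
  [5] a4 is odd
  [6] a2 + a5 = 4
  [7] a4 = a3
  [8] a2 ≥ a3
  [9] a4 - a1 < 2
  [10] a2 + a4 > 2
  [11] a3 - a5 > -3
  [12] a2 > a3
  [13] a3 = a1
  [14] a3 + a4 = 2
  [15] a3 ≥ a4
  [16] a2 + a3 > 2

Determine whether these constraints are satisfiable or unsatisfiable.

From constraints 1, 7, and 13, a4 = a3 = a1 = a5, so a4 = a5. But constraint 2 says a4 ≠ a5. Contradiction.

Unsatisfiable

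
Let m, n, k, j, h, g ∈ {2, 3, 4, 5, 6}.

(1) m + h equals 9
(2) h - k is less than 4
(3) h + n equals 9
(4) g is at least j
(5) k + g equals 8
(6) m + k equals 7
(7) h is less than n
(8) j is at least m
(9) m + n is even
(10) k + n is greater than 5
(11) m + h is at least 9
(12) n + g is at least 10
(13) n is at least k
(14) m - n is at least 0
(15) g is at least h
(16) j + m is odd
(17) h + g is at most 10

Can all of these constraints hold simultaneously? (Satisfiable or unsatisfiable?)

Satisfiable

Setting (m, n, k, j, h, g) = (5, 5, 2, 6, 4, 6) satisfies everything: constraint 1: m + h = 9; constraint 2: h - k = 2; constraint 3: h + n = 9, and the others follow.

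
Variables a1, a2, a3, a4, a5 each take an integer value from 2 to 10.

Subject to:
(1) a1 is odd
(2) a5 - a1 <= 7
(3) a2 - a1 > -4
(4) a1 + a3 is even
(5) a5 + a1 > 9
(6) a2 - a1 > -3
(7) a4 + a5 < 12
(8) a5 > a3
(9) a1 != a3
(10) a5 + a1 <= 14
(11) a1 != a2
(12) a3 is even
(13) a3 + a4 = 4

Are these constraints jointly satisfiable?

Constraint 1 makes a1 odd and constraint 12 makes a3 even, so a1 + a3 must be odd. Constraint 4 says a1 + a3 is even — contradiction.

Unsatisfiable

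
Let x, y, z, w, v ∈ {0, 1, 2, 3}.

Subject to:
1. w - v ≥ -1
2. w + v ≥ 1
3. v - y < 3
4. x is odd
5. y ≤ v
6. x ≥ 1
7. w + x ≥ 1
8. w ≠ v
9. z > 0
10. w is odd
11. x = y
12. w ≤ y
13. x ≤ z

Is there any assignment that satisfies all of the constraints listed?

Take x = 1, y = 1, z = 3, w = 1, v = 2. Then constraint 1: w - v = -1; constraint 2: w + v = 3, and every other listed constraint is also met.

Satisfiable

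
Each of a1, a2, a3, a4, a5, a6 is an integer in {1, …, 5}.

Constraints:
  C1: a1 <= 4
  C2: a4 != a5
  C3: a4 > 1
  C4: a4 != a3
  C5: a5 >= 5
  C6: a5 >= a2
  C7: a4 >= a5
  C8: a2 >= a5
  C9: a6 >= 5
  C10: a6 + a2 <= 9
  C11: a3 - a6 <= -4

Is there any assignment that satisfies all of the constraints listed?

Unsatisfiable

From constraint 9: a6 ≥ 5. From constraints 5 and 8: a2 ≥ a5 ≥ 5. Hence a6 + a2 ≥ 10. But constraint 10 requires a6 + a2 ≤ 9, and 9 < 10. Contradiction.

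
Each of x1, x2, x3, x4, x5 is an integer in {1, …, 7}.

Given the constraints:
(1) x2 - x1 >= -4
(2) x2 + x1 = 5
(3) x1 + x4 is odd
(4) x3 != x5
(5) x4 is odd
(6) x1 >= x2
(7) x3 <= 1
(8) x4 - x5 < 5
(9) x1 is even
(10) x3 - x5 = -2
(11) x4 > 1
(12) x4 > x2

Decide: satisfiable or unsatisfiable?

One satisfying assignment is x1 = 4, x2 = 1, x3 = 1, x4 = 5, x5 = 3.
For the less obvious constraints — constraint 1: x2 - x1 = -3; constraint 2: x2 + x1 = 5 — and the others hold by inspection.

Satisfiable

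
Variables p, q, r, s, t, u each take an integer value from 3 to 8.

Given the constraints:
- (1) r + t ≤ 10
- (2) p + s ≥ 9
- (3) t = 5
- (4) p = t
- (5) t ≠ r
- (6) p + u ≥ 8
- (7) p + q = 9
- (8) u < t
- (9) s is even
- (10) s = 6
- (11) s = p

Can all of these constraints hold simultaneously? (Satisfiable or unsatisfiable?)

Constraint 10 fixes s = 6 and constraint 3 fixes t = 5. Constraints 4 and 11 give s = p = t, so s = t. But 6 ≠ 5 — contradiction.

Unsatisfiable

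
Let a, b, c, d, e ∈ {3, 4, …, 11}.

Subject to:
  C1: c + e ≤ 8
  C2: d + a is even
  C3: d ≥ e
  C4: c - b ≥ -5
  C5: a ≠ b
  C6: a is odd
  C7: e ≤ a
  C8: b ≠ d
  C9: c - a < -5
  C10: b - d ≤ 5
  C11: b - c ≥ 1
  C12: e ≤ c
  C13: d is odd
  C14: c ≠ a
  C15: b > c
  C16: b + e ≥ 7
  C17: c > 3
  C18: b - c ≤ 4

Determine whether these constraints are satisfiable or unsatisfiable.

Satisfiable

Setting (a, b, c, d, e) = (11, 7, 4, 5, 3) satisfies everything: constraint 1: c + e = 7; constraint 4: c - b = -3; constraint 9: c - a = -7, and the others follow.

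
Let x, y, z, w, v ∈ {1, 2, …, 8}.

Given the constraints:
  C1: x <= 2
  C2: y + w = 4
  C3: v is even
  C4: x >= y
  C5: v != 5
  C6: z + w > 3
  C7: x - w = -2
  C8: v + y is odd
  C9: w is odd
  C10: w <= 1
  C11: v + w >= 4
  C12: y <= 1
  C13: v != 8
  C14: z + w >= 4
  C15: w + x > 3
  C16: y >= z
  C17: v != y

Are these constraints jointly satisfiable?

From constraints 12 and 16: z ≤ y ≤ 1. From constraint 10: w ≤ 1. Hence z + w ≤ 2. But constraint 14 requires z + w ≥ 4, and 4 > 2. Contradiction.

Unsatisfiable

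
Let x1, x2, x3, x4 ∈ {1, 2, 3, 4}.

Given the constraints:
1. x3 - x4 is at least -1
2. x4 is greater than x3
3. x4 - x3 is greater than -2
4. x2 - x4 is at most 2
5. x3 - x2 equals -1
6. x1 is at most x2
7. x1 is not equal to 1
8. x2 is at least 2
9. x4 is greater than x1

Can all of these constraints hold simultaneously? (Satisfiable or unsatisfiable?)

Satisfiable

The assignment x1 = 2, x2 = 4, x3 = 3, x4 = 4 works:
  constraint 1 holds since x3 - x4 = -1.
  constraint 3 holds since x4 - x3 = 1.
  constraint 4 holds since x2 - x4 = 0.
The rest check out directly.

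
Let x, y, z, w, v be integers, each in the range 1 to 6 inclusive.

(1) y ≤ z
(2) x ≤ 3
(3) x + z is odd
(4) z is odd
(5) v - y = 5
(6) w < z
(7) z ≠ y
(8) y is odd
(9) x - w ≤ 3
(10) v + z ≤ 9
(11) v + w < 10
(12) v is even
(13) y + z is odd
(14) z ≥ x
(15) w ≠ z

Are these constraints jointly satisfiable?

Unsatisfiable

Constraint 8 makes y odd and constraint 4 makes z odd, so y + z must be even. Constraint 13 says y + z is odd — contradiction.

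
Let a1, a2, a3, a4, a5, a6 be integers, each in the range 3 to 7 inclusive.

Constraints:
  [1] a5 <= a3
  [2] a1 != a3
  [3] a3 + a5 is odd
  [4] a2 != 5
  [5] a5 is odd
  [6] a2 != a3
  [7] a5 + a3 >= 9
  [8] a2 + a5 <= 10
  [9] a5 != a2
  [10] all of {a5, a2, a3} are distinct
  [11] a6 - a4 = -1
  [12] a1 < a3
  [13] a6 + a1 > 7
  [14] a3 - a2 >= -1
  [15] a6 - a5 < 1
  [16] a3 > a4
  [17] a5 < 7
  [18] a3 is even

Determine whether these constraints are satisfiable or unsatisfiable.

Satisfiable

Take a1 = 5, a2 = 4, a3 = 6, a4 = 4, a5 = 3, a6 = 3. Then constraint 7: a5 + a3 = 9; constraint 8: a2 + a5 = 7; constraint 11: a6 - a4 = -1, and every other listed constraint is also met.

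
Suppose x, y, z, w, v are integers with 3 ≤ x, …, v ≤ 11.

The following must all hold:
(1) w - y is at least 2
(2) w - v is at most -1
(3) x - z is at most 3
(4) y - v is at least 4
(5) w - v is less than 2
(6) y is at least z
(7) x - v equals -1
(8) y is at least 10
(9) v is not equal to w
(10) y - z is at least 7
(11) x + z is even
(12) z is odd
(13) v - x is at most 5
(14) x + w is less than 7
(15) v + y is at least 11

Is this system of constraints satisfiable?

Constraints 1, 2, 3, 10, and 13 give z − x ≥ -3, x − v ≥ -5, v − w ≥ 1, w − y ≥ 2, y − z ≥ 7.
Adding all 5 inequalities: the left sides telescope to 0, and the right sides sum to (-3) + (-5) + 1 + 2 + 7 = 2. So 0 ≥ 2, which is false.

Unsatisfiable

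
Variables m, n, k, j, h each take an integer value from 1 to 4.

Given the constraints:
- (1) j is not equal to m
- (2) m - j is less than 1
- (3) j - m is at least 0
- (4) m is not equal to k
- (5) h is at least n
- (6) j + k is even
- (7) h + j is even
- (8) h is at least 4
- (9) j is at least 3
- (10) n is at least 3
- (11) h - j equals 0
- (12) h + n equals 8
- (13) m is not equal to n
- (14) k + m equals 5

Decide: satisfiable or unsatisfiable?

Satisfiable

Take m = 3, n = 4, k = 2, j = 4, h = 4. Then constraint 2: m - j = -1; constraint 3: j - m = 1; constraint 11: h - j = 0, and every other listed constraint is also met.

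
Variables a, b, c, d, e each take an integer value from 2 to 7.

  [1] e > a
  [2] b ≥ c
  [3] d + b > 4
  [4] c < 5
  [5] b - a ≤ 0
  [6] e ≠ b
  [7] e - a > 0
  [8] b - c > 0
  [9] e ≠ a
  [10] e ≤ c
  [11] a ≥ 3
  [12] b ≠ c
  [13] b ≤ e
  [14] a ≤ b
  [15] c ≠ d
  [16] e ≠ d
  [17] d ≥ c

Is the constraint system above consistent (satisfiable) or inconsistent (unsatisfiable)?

Constraints 5, 7, 8, and 10 give a < e, e ≤ c, c < b, b ≤ a. Chaining: a < e ≤ c < b ≤ a, which forces a < a — impossible.

Unsatisfiable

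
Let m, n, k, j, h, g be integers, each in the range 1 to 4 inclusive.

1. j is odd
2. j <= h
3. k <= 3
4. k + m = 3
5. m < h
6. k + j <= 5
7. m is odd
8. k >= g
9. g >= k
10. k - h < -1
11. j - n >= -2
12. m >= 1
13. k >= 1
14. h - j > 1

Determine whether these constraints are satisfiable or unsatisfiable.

One satisfying assignment is m = 1, n = 3, k = 2, j = 1, h = 4, g = 2.
For the less obvious constraints — constraint 4: k + m = 3; constraint 6: k + j = 3 — and the others hold by inspection.

Satisfiable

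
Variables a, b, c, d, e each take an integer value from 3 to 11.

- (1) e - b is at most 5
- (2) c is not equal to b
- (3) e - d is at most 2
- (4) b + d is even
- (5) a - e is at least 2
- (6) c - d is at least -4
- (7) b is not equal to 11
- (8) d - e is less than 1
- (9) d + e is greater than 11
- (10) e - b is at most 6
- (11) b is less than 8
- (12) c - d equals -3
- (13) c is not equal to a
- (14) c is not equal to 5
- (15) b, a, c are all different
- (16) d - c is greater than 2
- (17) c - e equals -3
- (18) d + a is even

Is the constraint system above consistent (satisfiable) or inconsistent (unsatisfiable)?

Satisfiable

Setting (a, b, c, d, e) = (9, 3, 4, 7, 7) satisfies everything: constraint 1: e - b = 4; constraint 3: e - d = 0, and the others follow.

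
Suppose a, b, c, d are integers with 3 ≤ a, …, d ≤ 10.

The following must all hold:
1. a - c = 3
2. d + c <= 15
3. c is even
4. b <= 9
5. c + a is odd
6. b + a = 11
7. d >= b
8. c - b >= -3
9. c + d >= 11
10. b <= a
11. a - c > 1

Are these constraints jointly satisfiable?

The assignment a = 7, b = 4, c = 4, d = 8 works:
  constraint 1 holds since a - c = 3.
  constraint 2 holds since d + c = 12.
  constraint 6 holds since b + a = 11.
The rest check out directly.

Satisfiable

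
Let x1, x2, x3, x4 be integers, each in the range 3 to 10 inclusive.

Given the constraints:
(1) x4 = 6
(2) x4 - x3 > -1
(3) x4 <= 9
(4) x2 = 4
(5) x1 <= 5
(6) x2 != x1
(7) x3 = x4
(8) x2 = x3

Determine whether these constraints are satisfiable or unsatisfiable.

Constraint 4 fixes x2 = 4 and constraint 1 fixes x4 = 6. Constraints 7 and 8 give x2 = x3 = x4, so x2 = x4. But 4 ≠ 6 — contradiction.

Unsatisfiable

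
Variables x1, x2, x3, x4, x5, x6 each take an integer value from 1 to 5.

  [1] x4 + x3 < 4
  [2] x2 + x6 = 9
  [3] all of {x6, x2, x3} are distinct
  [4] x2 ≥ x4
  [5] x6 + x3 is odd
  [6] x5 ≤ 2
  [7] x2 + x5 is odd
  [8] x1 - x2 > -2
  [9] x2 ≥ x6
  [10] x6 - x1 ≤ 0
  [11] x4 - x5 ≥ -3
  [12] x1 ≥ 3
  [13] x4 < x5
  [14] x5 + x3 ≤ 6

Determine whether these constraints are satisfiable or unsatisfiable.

Satisfiable

One satisfying assignment is x1 = 5, x2 = 5, x3 = 1, x4 = 1, x5 = 2, x6 = 4.
For the less obvious constraints — constraint 1: x4 + x3 = 2; constraint 2: x2 + x6 = 9; constraint 8: x1 - x2 = 0 — and the others hold by inspection.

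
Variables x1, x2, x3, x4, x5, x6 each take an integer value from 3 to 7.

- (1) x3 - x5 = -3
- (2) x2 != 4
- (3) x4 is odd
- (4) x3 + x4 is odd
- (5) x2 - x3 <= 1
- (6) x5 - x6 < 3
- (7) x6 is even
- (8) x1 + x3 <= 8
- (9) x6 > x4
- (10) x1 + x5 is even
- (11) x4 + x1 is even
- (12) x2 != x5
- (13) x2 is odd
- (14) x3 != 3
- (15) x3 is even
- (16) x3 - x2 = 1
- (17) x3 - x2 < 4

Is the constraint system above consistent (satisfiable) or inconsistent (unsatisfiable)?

One satisfying assignment is x1 = 3, x2 = 3, x3 = 4, x4 = 3, x5 = 7, x6 = 6.
For the less obvious constraints — constraint 1: x3 - x5 = -3; constraint 5: x2 - x3 = -1; constraint 6: x5 - x6 = 1 — and the others hold by inspection.

Satisfiable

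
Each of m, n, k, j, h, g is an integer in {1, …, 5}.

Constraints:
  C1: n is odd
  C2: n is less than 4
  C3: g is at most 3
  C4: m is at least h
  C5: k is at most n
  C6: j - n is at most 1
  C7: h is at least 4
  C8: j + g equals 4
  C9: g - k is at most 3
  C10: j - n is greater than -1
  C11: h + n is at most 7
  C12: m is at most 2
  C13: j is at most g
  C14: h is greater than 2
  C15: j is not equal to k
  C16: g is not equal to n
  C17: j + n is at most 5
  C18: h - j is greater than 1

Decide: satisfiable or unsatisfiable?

From constraint 7: h ≥ 4. From constraints 4 and 12: h ≤ m and m ≤ 2, so h ≤ 2. But 2 < 4, so no value of h works.

Unsatisfiable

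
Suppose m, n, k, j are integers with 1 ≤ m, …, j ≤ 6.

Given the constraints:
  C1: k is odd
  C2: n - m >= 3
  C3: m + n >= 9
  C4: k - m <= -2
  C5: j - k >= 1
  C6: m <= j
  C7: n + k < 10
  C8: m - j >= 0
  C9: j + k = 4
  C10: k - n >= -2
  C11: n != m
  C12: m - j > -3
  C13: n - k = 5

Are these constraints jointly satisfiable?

Unsatisfiable

Constraints 2, 5, 8, and 10 give n − m ≥ 3, m − j ≥ 0, j − k ≥ 1, k − n ≥ -2.
Adding all 4 inequalities: the left sides telescope to 0, and the right sides sum to 3 + 0 + 1 + (-2) = 2. So 0 ≥ 2, which is false.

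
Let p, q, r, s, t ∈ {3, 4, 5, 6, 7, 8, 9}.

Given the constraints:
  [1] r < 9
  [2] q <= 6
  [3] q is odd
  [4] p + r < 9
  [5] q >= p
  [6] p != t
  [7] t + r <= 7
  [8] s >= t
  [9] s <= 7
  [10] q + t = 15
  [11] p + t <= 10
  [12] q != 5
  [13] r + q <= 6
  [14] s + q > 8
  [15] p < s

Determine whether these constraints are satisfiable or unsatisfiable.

From constraint 2: q ≤ 6. From constraints 8 and 9: t ≤ s ≤ 7. Hence q + t ≤ 13. But constraint 10 requires q + t = 15, and 15 > 13. Contradiction.

Unsatisfiable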